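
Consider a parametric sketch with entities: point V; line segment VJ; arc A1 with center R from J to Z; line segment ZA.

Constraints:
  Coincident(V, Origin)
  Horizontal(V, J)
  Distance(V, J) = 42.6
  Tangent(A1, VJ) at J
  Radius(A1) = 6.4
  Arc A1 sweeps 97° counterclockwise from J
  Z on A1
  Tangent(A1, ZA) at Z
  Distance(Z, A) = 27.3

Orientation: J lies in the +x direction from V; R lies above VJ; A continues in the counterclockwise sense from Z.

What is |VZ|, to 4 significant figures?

49.48

V is at the origin; V and J share the same y with |VJ| = 42.6 and J on the +x side, so J = (42.60, 0.000). A1 meets VJ tangentially, so RJ is at right angles to VJ, so R = J + (0, 6.4) = (42.60, 6.400). On A1, J sits at bearing -90° from R; a 97° counterclockwise sweep puts Z at bearing 7°, so Z = R + 6.4·(cos 7°, sin 7°) = (48.95, 7.180). Then |VZ| = |Z − V| = 49.48.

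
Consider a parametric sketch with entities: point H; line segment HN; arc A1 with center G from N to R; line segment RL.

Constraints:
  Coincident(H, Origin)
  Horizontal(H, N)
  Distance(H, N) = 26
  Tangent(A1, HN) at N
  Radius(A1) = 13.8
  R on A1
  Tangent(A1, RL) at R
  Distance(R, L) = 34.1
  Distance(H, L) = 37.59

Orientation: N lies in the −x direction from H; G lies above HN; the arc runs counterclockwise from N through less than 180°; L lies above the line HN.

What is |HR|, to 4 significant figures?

15.64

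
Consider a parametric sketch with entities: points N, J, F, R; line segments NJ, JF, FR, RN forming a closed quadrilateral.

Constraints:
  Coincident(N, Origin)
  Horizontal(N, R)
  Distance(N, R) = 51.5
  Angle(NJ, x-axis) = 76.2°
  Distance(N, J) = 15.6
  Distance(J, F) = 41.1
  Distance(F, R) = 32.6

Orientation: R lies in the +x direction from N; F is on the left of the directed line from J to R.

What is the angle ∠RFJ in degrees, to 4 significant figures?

84.87°

Checks: |JF| = 41.10 ✓; |FR| = 32.60 ✓.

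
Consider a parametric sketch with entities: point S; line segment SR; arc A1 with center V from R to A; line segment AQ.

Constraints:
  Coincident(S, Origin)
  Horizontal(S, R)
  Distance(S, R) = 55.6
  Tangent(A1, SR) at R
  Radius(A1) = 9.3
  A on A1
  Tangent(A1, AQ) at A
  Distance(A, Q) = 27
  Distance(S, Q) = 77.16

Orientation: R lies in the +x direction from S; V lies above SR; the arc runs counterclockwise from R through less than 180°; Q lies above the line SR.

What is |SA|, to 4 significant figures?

65.26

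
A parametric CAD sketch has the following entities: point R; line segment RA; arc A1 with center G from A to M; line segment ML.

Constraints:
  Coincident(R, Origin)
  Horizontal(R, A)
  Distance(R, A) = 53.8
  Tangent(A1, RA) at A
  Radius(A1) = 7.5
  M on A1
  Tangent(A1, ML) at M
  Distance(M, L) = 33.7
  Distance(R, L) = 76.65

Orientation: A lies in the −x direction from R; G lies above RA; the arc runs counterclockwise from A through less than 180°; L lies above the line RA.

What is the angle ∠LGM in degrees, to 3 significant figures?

77.5°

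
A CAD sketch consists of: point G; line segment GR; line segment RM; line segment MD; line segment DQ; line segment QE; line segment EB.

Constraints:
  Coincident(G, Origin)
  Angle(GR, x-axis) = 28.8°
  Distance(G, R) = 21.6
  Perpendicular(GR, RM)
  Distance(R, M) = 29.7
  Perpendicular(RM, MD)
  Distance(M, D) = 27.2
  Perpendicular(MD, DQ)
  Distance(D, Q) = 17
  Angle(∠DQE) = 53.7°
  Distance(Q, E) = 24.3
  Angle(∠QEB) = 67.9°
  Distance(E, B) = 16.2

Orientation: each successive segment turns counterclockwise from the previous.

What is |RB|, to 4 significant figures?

41.52

G is at the origin; GR runs at 28.8° with length 21.6, so R = (18.93, 10.41). GR is perpendicular to RM, so RM runs at 118.8°; with |RM| = 29.7, M = (4.620, 36.43). The perpendicularity gives MD at right angles to RM, so MD runs at -151.2°; with |MD| = 27.2, D = (-19.22, 23.33). MD is perpendicular to DQ, so DQ runs at -61.20°; with |DQ| = 17.0, Q = (-11.03, 8.431). ∠DQE = 53.7° gives QE at 65.10° from the x-axis; with |QE| = 24.3, E = (-0.7944, 30.47). ∠QEB = 67.9° gives EB at 177.2° from the x-axis; with |EB| = 16.2, B = (-16.98, 31.26). Then |RB| = |B − R| = 41.52.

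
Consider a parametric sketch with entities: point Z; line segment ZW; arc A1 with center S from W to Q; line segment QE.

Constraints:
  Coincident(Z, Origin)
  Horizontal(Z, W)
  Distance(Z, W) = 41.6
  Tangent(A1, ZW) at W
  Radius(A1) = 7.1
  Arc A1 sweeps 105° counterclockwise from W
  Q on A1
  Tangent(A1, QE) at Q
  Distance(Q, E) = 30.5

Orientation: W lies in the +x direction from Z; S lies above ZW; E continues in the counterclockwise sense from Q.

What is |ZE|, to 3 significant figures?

55.9

Z is at the origin; ZW is horizontal with |ZW| = 41.6 and W on the +x side, so W = (41.6, 0.00). A1 meets ZW tangentially, so SW is at right angles to ZW, so S = W + (0, 7.1) = (41.6, 7.10). On A1, W sits at bearing -90° from S; a 105° counterclockwise sweep puts Q at bearing 15°, so Q = S + 7.1·(cos 15°, sin 15°) = (48.5, 8.94). Tangency of A1 to QE means the radius SQ is perpendicular to QE, so QE runs along (−sin 15°, cos 15°); with |QE| = 30.5, E = (40.6, 38.4). Then |ZE| = |E − Z| = 55.9.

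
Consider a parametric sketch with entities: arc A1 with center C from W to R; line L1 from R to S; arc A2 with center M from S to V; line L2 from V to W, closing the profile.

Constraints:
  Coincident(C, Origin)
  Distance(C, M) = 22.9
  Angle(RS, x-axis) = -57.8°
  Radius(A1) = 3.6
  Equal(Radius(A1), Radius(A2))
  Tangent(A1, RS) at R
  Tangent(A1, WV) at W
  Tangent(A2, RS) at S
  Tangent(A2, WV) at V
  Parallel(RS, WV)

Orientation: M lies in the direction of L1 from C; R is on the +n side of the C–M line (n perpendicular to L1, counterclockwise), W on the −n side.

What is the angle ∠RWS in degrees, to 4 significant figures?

72.55°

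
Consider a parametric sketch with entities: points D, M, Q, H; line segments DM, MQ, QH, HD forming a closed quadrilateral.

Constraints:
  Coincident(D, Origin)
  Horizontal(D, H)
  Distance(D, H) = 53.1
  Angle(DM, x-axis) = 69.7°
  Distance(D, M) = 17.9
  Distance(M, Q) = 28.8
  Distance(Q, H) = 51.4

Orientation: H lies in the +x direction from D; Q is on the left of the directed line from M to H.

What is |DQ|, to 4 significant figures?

46.42

D is at the origin; D and H share the same y with |DH| = 53.1 and H in +x, so H = (53.1, 0). DM runs at 69.7° with |DM| = 17.9, so M = (6.210, 16.79). Q is determined by |MQ| = 28.8 and |QH| = 51.4 together: it lies at the intersection of circle(M, 28.8) and circle(H, 51.4). With |MH| = 49.80, the foot of the radical line on MH is 6.706 from M and the perpendicular offset is √(28.8² − 6.706²) = 28.01. Taking the left-of-MH solution: Q = (21.96, 40.90).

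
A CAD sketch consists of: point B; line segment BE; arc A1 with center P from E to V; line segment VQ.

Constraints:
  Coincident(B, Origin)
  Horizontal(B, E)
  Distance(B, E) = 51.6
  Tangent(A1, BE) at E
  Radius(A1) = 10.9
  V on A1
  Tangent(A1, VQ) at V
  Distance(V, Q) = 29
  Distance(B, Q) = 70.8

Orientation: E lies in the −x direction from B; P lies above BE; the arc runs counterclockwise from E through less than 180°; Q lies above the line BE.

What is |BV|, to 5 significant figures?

45.455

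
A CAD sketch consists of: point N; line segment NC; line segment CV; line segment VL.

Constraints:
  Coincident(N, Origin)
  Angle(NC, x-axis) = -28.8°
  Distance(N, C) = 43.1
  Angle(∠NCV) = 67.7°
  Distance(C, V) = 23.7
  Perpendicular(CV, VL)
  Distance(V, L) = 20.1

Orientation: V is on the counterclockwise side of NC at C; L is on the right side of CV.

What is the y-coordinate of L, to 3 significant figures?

0.509

N is at the origin; NC runs at -28.8° with length 43.1, so C = 43.1·(cos -28.8°, sin -28.8°) = (37.8, -20.8). ∠NCV = 67.7°, so CV runs at -28.8° + (180° − 67.7°) = 83.5° from the x-axis; with |CV| = 23.7, V = C + 23.7·(cos 83.5°, sin 83.5°) = (40.5, 2.78). The perpendicularity gives VL at right angles to CV; with |VL| = 20.1 on the right of CV, L = V + 20.1·(0.994, -0.113) = (60.4, 0.509). So L.y = 0.509.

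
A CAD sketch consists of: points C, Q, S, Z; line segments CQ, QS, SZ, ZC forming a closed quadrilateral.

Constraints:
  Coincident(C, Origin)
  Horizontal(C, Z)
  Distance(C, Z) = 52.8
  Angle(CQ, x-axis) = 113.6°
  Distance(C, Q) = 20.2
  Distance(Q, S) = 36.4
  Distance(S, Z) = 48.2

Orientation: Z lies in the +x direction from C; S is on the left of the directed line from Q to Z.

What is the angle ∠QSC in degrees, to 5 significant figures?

26.951°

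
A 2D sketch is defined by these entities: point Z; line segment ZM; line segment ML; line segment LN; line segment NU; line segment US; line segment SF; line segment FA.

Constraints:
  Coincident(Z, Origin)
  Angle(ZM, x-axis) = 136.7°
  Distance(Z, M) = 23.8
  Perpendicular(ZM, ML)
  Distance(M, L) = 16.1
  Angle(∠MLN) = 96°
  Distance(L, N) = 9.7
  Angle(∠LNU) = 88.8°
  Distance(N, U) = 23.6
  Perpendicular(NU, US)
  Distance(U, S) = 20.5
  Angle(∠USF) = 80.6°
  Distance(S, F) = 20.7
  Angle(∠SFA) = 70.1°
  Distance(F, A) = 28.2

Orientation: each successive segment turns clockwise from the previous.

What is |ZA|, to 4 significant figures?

5.349

Z is at the origin; ZM runs at 136.7° with length 23.8, so M = (-17.32, 16.32). ZM is perpendicular to ML, so ML runs at 46.70°; with |ML| = 16.1, L = (-6.279, 28.04). ∠MLN = 96.0° gives LN at -37.30° from the x-axis; with |LN| = 9.7, N = (1.437, 22.16). ∠LNU = 88.8° gives NU at -128.5° from the x-axis; with |NU| = 23.6, U = (-13.25, 3.692). NU is perpendicular to US, so US runs at 141.5°; with |US| = 20.5, S = (-29.30, 16.45). ∠USF = 80.6° gives SF at 42.10° from the x-axis; with |SF| = 20.7, F = (-13.94, 30.33). ∠SFA = 70.1° gives FA at -67.80° from the x-axis; with |FA| = 28.2, A = (-3.284, 4.222). Then |ZA| = |A − Z| = 5.349.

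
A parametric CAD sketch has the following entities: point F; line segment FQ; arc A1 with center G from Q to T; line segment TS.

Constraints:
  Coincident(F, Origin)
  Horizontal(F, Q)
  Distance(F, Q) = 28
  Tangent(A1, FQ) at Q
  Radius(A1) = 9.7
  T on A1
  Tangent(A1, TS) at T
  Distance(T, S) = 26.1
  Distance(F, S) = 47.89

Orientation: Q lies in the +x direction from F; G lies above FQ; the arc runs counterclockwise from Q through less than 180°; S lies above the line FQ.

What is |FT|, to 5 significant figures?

39.326

F is at the origin; FQ is horizontal with |FQ| = 28.0 and Q on the +x side, so Q = (28.000, 0.0000). Since A1 is tangent to FQ there, GQ ⟂ FQ, so G = Q + (0, 9.7) = (28.000, 9.7000). Since GT ⟂ TS (tangency), |GS| = √(9.7² + 26.1²) = 27.844 regardless of where T sits on A1. So S lies on both circle(F, 47.89) and circle(G, 27.844); the above-FQ intersection is S = (29.804, 37.486). T is the foot of the tangent from S: T = (37.292, 12.483).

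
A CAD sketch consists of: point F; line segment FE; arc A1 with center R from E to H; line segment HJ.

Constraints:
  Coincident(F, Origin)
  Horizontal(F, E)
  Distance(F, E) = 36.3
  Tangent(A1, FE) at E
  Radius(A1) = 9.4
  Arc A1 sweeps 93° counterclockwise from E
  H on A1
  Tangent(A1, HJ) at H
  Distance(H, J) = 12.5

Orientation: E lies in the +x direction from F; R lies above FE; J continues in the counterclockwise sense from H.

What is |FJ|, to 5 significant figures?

50.285

F is at the origin; FE is horizontal with |FE| = 36.3 and E on the +x side, so E = (36.300, 0.0000). The tangent condition forces RE to be normal to FE, so R = E + (0, 9.4) = (36.300, 9.4000). On A1, E sits at bearing -90° from R; a 93° counterclockwise sweep puts H at bearing 3°, so H = R + 9.4·(cos 3°, sin 3°) = (45.687, 9.8920). A1 meets HJ tangentially, so RH is at right angles to HJ, so HJ runs along (−sin 3°, cos 3°); with |HJ| = 12.5, J = (45.033, 22.375). Then |FJ| = |J − F| = 50.285.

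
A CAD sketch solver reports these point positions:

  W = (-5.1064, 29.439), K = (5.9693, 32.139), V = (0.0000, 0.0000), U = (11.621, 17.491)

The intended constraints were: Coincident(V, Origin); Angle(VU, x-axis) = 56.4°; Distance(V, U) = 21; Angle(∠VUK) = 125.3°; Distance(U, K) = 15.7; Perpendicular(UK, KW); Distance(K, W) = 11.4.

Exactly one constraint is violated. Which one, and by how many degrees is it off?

Perpendicular(UK, KW) — off by 7.40°.

V = (0.00, 0.00) ✓; VU at 56.40° ✓; |VU| = 21.00 ✓; ∠VUK = 125.3° ✓; |UK| = 15.70 ✓; ∠(UK, KW) = 82.60° ✗; |KW| = 11.40 ✓.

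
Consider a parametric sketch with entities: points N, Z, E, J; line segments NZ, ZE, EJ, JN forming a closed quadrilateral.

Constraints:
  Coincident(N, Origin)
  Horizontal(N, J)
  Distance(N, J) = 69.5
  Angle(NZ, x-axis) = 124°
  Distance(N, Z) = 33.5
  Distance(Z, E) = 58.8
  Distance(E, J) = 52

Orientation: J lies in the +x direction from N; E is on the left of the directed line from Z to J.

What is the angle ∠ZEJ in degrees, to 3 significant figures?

113°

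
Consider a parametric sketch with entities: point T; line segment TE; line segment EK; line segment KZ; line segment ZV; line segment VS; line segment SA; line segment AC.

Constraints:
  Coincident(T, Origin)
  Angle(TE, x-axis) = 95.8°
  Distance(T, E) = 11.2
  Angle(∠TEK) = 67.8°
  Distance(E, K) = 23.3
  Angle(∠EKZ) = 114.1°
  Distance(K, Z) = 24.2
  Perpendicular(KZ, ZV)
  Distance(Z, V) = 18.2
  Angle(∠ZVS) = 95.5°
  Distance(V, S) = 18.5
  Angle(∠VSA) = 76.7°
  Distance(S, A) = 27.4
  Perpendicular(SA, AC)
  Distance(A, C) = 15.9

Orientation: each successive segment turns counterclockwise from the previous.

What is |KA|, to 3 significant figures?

11.9

T is at the origin; TE runs at 95.8° with length 11.2, so E = (-1.13, 11.1). ∠TEK = 67.8° gives EK at -152° from the x-axis; with |EK| = 23.3, K = (-21.7, 0.204). ∠EKZ = 114.1° gives KZ at -86.1° from the x-axis; with |KZ| = 24.2, Z = (-20.1, -23.9). The perpendicularity gives ZV at right angles to KZ, so ZV runs at 3.90°; with |ZV| = 18.2, V = (-1.90, -22.7). ∠ZVS = 95.5° gives VS at 88.4° from the x-axis; with |VS| = 18.5, S = (-1.38, -4.21). ∠VSA = 76.7° gives SA at -168° from the x-axis; with |SA| = 27.4, A = (-28.2, -9.77). Then |KA| = |A − K| = 11.9.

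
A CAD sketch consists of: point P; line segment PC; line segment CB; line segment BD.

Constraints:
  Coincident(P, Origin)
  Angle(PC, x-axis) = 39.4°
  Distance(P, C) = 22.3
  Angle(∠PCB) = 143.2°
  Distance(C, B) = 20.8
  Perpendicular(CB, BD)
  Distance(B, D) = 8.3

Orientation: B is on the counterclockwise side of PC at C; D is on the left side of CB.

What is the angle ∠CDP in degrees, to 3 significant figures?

29.2°

P is at the origin; PC runs at 39.4° with length 22.3, so C = 22.3·(cos 39.4°, sin 39.4°) = (17.2, 14.2). ∠PCB = 143.2°, so CB runs at 39.4° + (180° − 143.2°) = 76.2° from the x-axis; with |CB| = 20.8, B = C + 20.8·(cos 76.2°, sin 76.2°) = (22.2, 34.4). CB ⟂ BD; with |BD| = 8.3 on the left of CB, D = B + 8.3·(-0.971, 0.239) = (14.1, 36.3). Then cos ∠CDP = DC·DP / (|DC||DP|), giving 29.2°.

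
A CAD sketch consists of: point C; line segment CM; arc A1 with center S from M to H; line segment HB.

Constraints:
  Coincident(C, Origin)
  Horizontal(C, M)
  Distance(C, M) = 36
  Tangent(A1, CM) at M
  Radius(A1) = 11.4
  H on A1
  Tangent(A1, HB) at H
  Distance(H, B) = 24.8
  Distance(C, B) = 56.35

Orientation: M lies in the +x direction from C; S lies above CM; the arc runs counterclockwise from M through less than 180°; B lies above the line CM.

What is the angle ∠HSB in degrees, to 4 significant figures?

65.31°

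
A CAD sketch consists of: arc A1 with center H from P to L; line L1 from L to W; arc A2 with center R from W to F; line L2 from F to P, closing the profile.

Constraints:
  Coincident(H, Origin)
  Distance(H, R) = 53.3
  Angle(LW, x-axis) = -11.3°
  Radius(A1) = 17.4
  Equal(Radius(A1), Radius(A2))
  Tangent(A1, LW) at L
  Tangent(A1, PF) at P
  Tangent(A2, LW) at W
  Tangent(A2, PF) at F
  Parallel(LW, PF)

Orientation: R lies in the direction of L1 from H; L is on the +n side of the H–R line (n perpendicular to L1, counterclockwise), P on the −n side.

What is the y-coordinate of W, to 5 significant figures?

6.6188

The slot axis is L1's direction at -11.3°, so u = (cos -11.3°, sin -11.3°) = (0.98061, -0.19595) and n = (−sin -11.3°, cos -11.3°) = (0.19595, 0.98061). H is at the origin and R lies 53.3 along u from H, so R = 53.3·u = (52.267, -10.444). Tangency of A1 to both parallel lines with radius 17.4 puts L and P at H ± 17.4·n: L = (3.4095, 17.063), P = (-3.4095, -17.063). Equal radii place W and F the same way about R: W = R + 17.4·n = (55.676, 6.6188), F = R − 17.4·n = (48.857, -27.507). So W.y = 6.6188.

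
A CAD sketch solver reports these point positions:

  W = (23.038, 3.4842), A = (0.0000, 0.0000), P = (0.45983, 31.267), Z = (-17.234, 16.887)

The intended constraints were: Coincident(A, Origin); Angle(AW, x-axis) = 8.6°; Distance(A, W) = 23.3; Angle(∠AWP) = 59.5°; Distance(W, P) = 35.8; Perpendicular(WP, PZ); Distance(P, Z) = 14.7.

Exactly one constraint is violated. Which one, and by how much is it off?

Distance(P, Z) = 14.7 — off by 8.10.

A = (0.00, 0.00) ✓; AW at 8.600° ✓; |AW| = 23.30 ✓; ∠AWP = 59.50° ✓; |WP| = 35.80 ✓; ∠(WP, PZ) = 90.00° ✓; |PZ| = 22.80 ✗.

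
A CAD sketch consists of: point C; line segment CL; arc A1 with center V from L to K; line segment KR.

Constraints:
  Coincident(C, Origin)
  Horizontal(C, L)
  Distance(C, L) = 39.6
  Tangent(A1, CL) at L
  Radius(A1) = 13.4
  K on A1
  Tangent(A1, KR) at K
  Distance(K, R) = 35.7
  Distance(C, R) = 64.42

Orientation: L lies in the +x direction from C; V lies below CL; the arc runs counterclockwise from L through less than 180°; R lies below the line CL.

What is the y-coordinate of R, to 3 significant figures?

-51.5

C is at the origin; CL is horizontal with |CL| = 39.6 and L on the +x side, so L = (39.6, 0.00). A1 meets CL tangentially, so VL is at right angles to CL, so V = L + (0, -13.4) = (39.6, -13.4). Since VK ⟂ KR (tangency), |VR| = √(13.4² + 35.7²) = 38.1 regardless of where K sits on A1. So R lies on both circle(C, 64.42) and circle(V, 38.1); the below-CL intersection is R = (38.7, -51.5). K is the foot of the tangent from R: K = (26.9, -17.8).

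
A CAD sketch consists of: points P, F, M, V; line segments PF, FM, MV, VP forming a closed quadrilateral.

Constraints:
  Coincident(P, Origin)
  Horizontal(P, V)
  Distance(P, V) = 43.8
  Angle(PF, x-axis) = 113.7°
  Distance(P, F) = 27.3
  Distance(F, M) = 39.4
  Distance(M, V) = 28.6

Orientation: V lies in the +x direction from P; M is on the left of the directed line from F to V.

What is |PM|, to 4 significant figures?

37.27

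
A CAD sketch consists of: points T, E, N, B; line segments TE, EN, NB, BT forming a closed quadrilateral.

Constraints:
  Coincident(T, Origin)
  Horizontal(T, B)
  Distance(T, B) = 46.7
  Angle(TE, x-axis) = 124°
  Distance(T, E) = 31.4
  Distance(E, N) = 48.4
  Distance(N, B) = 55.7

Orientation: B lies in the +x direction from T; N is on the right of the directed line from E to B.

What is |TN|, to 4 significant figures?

21.31

Checks: |EN| = 48.40 ✓; |NB| = 55.70 ✓.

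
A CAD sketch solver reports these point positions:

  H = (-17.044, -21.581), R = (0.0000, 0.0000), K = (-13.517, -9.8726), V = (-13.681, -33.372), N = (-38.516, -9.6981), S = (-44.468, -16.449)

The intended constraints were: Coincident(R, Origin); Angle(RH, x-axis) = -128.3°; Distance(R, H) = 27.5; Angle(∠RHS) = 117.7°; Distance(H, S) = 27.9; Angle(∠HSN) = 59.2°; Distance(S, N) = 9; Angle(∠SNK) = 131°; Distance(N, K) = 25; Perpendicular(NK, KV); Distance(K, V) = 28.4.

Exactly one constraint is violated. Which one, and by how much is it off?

Distance(K, V) = 28.4 — off by 4.90.

R = (0.00, 0.00) ✓; RH at -128.3° ✓; |RH| = 27.50 ✓; ∠RHS = 117.7° ✓; |HS| = 27.90 ✓; ∠HSN = 59.20° ✓; |SN| = 9.000 ✓; ∠SNK = 131.0° ✓; |NK| = 25.00 ✓; ∠(NK, KV) = 90.00° ✓; |KV| = 23.50 ✗.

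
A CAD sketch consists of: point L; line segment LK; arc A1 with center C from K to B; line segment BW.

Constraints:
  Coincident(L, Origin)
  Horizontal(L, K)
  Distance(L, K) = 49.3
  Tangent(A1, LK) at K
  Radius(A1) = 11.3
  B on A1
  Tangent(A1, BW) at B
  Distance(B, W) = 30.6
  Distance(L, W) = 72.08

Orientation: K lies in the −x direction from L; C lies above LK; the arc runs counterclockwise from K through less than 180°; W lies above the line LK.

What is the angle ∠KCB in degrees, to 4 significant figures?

125.8°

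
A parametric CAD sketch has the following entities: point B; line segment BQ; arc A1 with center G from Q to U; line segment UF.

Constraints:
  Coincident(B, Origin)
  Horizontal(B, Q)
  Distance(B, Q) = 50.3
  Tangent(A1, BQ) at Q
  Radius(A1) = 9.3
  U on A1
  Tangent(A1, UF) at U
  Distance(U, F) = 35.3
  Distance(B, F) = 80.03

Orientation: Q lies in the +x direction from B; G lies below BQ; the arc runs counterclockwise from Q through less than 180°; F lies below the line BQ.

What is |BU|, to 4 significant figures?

46.58

Checks: |GU| = 9.300 ✓; ∠(GU, UF) = 90.00° ✓; |UF| = 35.30 ✓; |BF| = 80.03 ✓.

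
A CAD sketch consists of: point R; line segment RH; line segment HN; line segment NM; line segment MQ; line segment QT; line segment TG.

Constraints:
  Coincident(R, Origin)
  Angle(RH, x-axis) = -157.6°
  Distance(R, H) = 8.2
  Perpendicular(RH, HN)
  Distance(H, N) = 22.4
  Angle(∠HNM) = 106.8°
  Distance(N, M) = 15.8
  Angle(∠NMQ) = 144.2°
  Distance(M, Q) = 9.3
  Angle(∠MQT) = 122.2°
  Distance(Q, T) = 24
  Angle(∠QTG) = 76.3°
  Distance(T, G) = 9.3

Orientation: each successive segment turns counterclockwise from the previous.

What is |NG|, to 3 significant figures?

29.6

R is at the origin; RH runs at -157.6° with length 8.2, so H = (-7.58, -3.12). The perpendicularity gives HN at right angles to RH, so HN runs at -67.6°; with |HN| = 22.4, N = (0.955, -23.8). ∠HNM = 106.8° gives NM at 5.60° from the x-axis; with |NM| = 15.8, M = (16.7, -22.3). ∠NMQ = 144.2° gives MQ at 41.4° from the x-axis; with |MQ| = 9.3, Q = (23.7, -16.1). ∠MQT = 122.2° gives QT at 99.2° from the x-axis; with |QT| = 24.0, T = (19.8, 7.55). ∠QTG = 76.3° gives TG at -157° from the x-axis; with |TG| = 9.3, G = (11.3, 3.93). Then |NG| = |G − N| = 29.6.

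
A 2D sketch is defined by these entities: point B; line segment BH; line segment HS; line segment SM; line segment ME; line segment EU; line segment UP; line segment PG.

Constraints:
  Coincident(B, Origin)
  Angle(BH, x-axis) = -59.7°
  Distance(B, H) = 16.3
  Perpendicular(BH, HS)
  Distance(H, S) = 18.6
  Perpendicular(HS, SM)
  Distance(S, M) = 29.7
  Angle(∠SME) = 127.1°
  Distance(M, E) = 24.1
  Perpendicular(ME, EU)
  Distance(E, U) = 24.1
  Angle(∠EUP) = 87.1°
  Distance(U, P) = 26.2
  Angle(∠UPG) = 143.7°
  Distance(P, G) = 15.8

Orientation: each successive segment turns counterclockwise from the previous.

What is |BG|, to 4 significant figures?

22.95

∠EUP = 87.1° gives UP at -3.900° from the x-axis; with |UP| = 26.2, P = (8.654, -1.905). ∠UPG = 143.7° gives PG at 32.40° from the x-axis; with |PG| = 15.8, G = (21.99, 6.561). Then |BG| = |G − B| = 22.95.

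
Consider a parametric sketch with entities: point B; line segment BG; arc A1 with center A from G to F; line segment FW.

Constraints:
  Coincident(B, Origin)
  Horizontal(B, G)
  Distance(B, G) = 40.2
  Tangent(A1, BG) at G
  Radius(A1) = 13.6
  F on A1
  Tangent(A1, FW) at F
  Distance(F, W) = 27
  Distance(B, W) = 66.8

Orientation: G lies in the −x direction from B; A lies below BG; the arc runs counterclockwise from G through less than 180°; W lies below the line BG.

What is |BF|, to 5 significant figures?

55.629

Checks: |AF| = 13.60 ✓; ∠(AF, FW) = 90.00° ✓; |FW| = 27.00 ✓; |BW| = 66.80 ✓.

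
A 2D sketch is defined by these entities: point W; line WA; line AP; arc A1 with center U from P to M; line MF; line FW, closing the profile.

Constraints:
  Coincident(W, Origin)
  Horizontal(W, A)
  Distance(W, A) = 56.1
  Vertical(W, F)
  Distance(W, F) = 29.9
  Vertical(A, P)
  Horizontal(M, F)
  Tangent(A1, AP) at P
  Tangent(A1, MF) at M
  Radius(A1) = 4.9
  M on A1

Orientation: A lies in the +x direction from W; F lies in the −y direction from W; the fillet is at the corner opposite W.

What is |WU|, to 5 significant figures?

56.978

W is at the origin; WA is horizontal with |WA| = 56.1 and A on the +x side, so A = (56.100, 0.0000). W and F share the same x with |WF| = 29.9 and F on the −y side, so F = (0.0000, -29.900). The virtual corner opposite W is at (56.100, -29.900). The tangent condition forces UP to be normal to AP and since A1 is tangent to MF there, UM ⟂ MF, with radius 4.9, so the center U sits 4.9 in from both sides at U = (51.200, -25.000). Then |WU| = |U − W| = 56.978.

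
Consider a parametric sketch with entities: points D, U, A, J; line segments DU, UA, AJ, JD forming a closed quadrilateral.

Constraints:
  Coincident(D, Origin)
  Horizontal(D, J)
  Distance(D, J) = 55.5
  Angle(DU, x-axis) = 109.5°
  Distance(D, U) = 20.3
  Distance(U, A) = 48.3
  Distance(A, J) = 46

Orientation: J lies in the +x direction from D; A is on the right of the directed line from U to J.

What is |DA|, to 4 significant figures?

28.39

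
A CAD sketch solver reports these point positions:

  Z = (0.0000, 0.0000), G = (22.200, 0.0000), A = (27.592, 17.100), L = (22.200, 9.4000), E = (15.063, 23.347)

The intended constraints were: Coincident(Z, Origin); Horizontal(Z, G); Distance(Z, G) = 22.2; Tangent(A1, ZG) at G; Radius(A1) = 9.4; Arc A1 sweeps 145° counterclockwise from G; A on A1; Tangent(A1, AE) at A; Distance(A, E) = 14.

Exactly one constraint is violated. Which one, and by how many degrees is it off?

Tangent(A1, AE) at A — off by 8.50°.

Z = (0.00, 0.00) ✓; Z.y = 0.00, G.y = 0.00 ✓; |ZG| = 22.20 ✓; ∠(LG, GZ) = 90.00° ✓; |LG| = 9.400 ✓; bearing(L→A) − bearing(L→G) = 145.0° ✓; |LA| = 9.400 ✓; ∠(LA, AE) = 81.50° ✗; |AE| = 14.00 ✓.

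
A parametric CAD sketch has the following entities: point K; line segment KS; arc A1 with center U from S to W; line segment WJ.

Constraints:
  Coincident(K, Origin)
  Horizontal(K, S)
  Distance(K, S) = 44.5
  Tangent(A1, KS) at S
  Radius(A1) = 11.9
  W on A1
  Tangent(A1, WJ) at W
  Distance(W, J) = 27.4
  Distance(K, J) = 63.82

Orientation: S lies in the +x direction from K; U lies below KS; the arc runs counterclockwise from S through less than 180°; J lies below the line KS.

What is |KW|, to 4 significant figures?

38.77

K is at the origin; K and S share the same y with |KS| = 44.5 and S on the +x side, so S = (44.50, 0.000). Tangency of A1 to KS means the radius US is perpendicular to KS, so U = S + (0, -11.9) = (44.50, -11.90). Since UW ⟂ WJ (tangency), |UJ| = √(11.9² + 27.4²) = 29.87 regardless of where W sits on A1. So J lies on both circle(K, 63.82) and circle(U, 29.87); the below-KS intersection is J = (48.48, -41.51). W is the foot of the tangent from J: W = (34.31, -18.05).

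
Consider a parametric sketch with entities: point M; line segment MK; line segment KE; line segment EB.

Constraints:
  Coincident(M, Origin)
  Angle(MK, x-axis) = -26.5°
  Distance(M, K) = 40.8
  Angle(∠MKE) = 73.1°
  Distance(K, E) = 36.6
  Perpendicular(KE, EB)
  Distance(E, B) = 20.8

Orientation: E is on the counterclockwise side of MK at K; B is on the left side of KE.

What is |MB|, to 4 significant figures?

30.74

M is at the origin; MK runs at -26.5° with length 40.8, so K = 40.8·(cos -26.5°, sin -26.5°) = (36.51, -18.20). ∠MKE = 73.1°, so KE runs at -26.5° + (180° − 73.1°) = 80.40° from the x-axis; with |KE| = 36.6, E = K + 36.6·(cos 80.40°, sin 80.40°) = (42.62, 17.88). The perpendicularity gives EB at right angles to KE; with |EB| = 20.8 on the left of KE, B = E + 20.8·(-0.9860, 0.1668) = (22.11, 21.35). Then |MB| = |B − M| = 30.74.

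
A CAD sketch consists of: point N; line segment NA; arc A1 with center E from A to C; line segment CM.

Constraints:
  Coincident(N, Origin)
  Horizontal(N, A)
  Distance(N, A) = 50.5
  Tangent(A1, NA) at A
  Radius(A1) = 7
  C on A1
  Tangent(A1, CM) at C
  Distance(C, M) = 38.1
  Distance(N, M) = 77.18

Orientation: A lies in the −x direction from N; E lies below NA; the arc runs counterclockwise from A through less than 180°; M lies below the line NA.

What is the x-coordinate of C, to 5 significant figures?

-57.399

N is at the origin; NA is horizontal with |NA| = 50.5 and A on the −x side, so A = (-50.500, 0.0000). Tangency of A1 to NA means the radius EA is perpendicular to NA, so E = A + (0, -7) = (-50.500, -7.0000). Since EC ⟂ CM (tangency), |EM| = √(7.0² + 38.1²) = 38.738 regardless of where C sits on A1. So M lies on both circle(N, 77.18) and circle(E, 38.738); the below-NA intersection is M = (-63.844, -43.367). C is the foot of the tangent from M: C = (-57.399, -5.8159).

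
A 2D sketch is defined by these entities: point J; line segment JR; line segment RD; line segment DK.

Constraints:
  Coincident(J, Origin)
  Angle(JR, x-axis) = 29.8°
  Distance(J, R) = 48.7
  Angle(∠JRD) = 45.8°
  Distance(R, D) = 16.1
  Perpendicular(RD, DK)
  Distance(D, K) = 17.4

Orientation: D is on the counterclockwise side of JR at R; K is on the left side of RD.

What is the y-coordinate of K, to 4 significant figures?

11.91

J is at the origin; JR runs at 29.8° with length 48.7, so R = 48.7·(cos 29.8°, sin 29.8°) = (42.26, 24.20). ∠JRD = 45.8°, so RD runs at 29.8° + (180° − 45.8°) = 164.0° from the x-axis; with |RD| = 16.1, D = R + 16.1·(cos 164.0°, sin 164.0°) = (26.78, 28.64). RD ⟂ DK; with |DK| = 17.4 on the left of RD, K = D + 17.4·(-0.2756, -0.9613) = (21.99, 11.91). So K.y = 11.91.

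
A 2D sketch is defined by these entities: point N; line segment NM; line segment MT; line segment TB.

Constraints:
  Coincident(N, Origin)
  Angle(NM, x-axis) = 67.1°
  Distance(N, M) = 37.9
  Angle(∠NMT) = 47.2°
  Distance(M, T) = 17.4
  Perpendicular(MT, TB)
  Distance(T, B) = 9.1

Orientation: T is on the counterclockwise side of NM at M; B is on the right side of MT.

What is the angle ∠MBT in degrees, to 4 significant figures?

62.39°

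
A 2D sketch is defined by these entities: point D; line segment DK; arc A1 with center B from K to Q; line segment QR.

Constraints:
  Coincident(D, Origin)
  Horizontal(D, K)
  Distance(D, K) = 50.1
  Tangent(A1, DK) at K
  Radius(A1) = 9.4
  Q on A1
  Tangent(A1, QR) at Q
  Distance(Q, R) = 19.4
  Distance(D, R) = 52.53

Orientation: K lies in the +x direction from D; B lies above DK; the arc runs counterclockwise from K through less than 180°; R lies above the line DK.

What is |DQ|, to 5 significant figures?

59.018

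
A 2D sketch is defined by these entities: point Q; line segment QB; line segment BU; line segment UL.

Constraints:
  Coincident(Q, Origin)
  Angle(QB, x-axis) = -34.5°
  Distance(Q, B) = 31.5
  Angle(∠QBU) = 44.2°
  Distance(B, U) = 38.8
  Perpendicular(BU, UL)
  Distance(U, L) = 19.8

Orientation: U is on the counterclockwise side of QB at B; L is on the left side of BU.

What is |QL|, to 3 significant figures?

16.4

∠QBU = 44.2°, so BU runs at -34.5° + (180° − 44.2°) = 101° from the x-axis; with |BU| = 38.8, U = B + 38.8·(cos 101°, sin 101°) = (18.4, 20.2). BU ⟂ UL; with |UL| = 19.8 on the left of BU, L = U + 19.8·(-0.981, -0.196) = (-1.06, 16.3). Then |QL| = |L − Q| = 16.4.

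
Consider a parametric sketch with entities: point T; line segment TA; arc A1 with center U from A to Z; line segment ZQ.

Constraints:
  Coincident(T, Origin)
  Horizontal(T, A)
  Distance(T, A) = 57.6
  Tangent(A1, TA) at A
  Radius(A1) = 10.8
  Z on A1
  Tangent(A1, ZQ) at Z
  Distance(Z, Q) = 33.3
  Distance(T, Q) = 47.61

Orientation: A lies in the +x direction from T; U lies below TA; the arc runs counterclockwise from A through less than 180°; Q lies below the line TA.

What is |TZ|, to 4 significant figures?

48.43

T is at the origin; T and A share the same y with |TA| = 57.6 and A on the +x side, so A = (57.60, 0.000). The tangent condition forces UA to be normal to TA, so U = A + (0, -10.8) = (57.60, -10.80). Since UZ ⟂ ZQ (tangency), |UQ| = √(10.8² + 33.3²) = 35.01 regardless of where Z sits on A1. So Q lies on both circle(T, 47.61) and circle(U, 35.01); the below-TA intersection is Q = (32.29, -34.99). Z is the foot of the tangent from Q: Z = (48.09, -5.675).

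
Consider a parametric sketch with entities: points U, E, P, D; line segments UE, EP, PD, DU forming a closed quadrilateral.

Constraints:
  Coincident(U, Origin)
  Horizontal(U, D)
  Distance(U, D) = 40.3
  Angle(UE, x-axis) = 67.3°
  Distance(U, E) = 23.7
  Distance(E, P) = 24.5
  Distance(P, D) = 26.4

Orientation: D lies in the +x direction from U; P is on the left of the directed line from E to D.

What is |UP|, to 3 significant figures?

42.0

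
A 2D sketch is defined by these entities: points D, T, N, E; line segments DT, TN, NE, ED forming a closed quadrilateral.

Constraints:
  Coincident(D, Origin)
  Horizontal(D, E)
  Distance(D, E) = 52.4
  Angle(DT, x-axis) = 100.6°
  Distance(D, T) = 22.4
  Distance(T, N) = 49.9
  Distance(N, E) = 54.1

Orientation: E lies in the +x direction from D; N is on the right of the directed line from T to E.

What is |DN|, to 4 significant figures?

27.50

Checks: |TN| = 49.90 ✓; |NE| = 54.10 ✓.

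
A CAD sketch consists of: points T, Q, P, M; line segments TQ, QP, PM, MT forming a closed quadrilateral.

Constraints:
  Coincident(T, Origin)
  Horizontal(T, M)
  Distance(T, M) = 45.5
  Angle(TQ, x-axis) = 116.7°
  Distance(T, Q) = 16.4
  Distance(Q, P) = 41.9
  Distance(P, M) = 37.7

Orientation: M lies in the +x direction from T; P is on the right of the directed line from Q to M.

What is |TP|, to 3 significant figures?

25.6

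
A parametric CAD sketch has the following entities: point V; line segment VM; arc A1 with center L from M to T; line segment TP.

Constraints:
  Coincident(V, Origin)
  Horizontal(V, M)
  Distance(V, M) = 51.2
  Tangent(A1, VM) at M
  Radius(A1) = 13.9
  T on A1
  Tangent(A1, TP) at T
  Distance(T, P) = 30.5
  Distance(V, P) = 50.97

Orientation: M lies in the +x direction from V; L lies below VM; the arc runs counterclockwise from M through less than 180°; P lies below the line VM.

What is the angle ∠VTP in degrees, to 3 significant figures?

93.2°

V is at the origin; V and M share the same y with |VM| = 51.2 and M on the +x side, so M = (51.2, 0.00). The tangent condition forces LM to be normal to VM, so L = M + (0, -13.9) = (51.2, -13.9). Since LT ⟂ TP (tangency), |LP| = √(13.9² + 30.5²) = 33.5 regardless of where T sits on A1. So P lies on both circle(V, 50.97) and circle(L, 33.5); the below-VM intersection is P = (30.9, -40.6). T is the foot of the tangent from P: T = (37.6, -10.8).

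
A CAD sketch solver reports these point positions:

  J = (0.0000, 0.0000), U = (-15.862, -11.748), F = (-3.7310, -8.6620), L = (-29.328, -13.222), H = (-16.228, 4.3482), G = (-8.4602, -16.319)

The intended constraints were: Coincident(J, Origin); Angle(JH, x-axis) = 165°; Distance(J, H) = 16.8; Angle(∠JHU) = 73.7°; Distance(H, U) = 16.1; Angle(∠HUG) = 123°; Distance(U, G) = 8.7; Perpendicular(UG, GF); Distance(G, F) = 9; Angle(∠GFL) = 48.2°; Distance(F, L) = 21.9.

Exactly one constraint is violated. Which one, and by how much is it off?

Distance(F, L) = 21.9 — off by 4.10.

J = (0.00, 0.00) ✓; JH at 165.0° ✓; |JH| = 16.80 ✓; ∠JHU = 73.70° ✓; |HU| = 16.10 ✓; ∠HUG = 123.0° ✓; |UG| = 8.699 ✓; ∠(UG, GF) = 90.00° ✓; |GF| = 9.000 ✓; ∠GFL = 48.20° ✓; |FL| = 26.00 ✗.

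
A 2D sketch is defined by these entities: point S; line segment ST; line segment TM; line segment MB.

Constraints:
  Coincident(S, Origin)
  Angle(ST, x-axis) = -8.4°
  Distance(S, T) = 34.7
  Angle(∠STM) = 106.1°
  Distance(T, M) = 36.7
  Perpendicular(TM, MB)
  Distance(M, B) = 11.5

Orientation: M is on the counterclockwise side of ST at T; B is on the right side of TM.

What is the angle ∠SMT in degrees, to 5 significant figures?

35.743°

S is at the origin; ST runs at -8.4° with length 34.7, so T = 34.7·(cos -8.4°, sin -8.4°) = (34.328, -5.0691). ∠STM = 106.1°, so TM runs at -8.4° + (180° − 106.1°) = 65.500° from the x-axis; with |TM| = 36.7, M = T + 36.7·(cos 65.500°, sin 65.500°) = (49.547, 28.326). Then cos ∠SMT = MS·MT / (|MS||MT|), giving 35.743°.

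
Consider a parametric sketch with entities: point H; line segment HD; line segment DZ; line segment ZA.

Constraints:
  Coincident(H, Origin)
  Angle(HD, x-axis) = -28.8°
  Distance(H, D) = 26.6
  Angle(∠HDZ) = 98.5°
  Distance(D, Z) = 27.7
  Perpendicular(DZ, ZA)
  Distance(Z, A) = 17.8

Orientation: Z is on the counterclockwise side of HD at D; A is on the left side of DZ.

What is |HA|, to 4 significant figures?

32.76

∠HDZ = 98.5°, so DZ runs at -28.8° + (180° − 98.5°) = 52.70° from the x-axis; with |DZ| = 27.7, Z = D + 27.7·(cos 52.70°, sin 52.70°) = (40.10, 9.220). The perpendicularity gives ZA at right angles to DZ; with |ZA| = 17.8 on the left of DZ, A = Z + 17.8·(-0.7955, 0.6060) = (25.94, 20.01). Then |HA| = |A − H| = 32.76.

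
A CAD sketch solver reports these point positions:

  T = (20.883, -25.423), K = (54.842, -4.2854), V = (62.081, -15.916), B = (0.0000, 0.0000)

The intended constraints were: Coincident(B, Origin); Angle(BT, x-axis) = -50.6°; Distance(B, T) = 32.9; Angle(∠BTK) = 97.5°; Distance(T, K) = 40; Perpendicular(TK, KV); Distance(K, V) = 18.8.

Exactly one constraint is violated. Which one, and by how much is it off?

Distance(K, V) = 18.8 — off by 5.10.

B = (0.00, 0.00) ✓; BT at -50.60° ✓; |BT| = 32.90 ✓; ∠BTK = 97.50° ✓; |TK| = 40.00 ✓; ∠(TK, KV) = 90.00° ✓; |KV| = 13.70 ✗.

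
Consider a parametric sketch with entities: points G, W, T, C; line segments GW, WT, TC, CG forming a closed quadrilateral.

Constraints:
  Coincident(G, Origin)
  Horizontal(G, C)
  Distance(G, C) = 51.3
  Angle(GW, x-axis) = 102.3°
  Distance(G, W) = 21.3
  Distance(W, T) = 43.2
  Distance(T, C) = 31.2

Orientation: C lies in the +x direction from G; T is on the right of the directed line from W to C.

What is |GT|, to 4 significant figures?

26.06

Checks: |WT| = 43.20 ✓; |TC| = 31.20 ✓.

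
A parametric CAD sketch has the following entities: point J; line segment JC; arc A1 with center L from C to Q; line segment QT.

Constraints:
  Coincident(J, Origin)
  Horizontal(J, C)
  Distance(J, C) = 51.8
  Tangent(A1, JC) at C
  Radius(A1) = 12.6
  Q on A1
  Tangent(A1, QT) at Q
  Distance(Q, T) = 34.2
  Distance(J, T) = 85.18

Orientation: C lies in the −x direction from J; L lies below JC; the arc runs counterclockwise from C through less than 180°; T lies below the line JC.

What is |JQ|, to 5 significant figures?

64.311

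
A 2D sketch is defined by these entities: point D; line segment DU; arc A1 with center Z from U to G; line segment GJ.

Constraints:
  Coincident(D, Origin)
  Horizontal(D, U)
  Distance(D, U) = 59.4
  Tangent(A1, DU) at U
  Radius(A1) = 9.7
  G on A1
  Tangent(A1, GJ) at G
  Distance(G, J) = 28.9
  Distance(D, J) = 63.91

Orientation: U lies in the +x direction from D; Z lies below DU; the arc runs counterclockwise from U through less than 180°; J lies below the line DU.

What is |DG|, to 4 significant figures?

50.71

D is at the origin; D and U share the same y with |DU| = 59.4 and U on the +x side, so U = (59.40, 0.000). The tangent condition forces ZU to be normal to DU, so Z = U + (0, -9.7) = (59.40, -9.700). Since ZG ⟂ GJ (tangency), |ZJ| = √(9.7² + 28.9²) = 30.48 regardless of where G sits on A1. So J lies on both circle(D, 63.91) and circle(Z, 30.48); the below-DU intersection is J = (50.70, -38.92). G is the foot of the tangent from J: G = (49.71, -10.03).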